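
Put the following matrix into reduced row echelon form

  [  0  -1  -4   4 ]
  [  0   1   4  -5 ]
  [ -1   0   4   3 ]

Swap R1 and R3.
  [ -1   0   4   3 ]
  [  0   1   4  -5 ]
  [  0  -1  -4   4 ]
Multiply R1 by -1.
  [ 1   0  -4  -3 ]
  [ 0   1   4  -5 ]
  [ 0  -1  -4   4 ]
Add R2 to R3.
  [ 1  0  -4  -3 ]
  [ 0  1   4  -5 ]
  [ 0  0   0  -1 ]
Multiply R3 by -1.
  [ 1  0  -4  -3 ]
  [ 0  1   4  -5 ]
  [ 0  0   0   1 ]
Add 5 times R3 to R2.
  [ 1  0  -4  -3 ]
  [ 0  1   4   0 ]
  [ 0  0   0   1 ]
Add 3 times R3 to R1.
  [ 1  0  -4  0 ]
  [ 0  1   4  0 ]
  [ 0  0   0  1 ]

[[1, 0, -4, 0], [0, 1, 4, 0], [0, 0, 0, 1]]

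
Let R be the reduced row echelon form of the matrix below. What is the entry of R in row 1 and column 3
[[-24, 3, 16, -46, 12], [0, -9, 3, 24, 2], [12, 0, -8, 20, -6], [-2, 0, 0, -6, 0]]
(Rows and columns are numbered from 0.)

r1 ← -1/24·r1
r3 ← r3 − 12·r1
r4 ← r4 + 2·r1
r2 ← -1/9·r2
r3 ← r3 − 3/2·r2
r4 ← r4 + 1/4·r2
r3 ← 2·r3
r4 ← r4 + 17/12·r3
r4 ← -9·r4
r3 ← r3 − 2/3·r4
r2 ← r2 + 2/9·r4
r1 ← r1 + 1/2·r4
r2 ← r2 + 1/3·r3
r1 ← r1 + 2/3·r3
r1 ← r1 + 1/8·r2

-2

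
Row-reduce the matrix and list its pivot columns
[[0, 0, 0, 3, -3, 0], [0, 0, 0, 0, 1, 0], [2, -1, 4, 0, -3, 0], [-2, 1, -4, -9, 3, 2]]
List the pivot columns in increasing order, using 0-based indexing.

Swap ρ1 and ρ3.
  [  2  -1   4   0  -3  0 ]
  [  0   0   0   0   1  0 ]
  [  0   0   0   3  -3  0 ]
  [ -2   1  -4  -9   3  2 ]
Multiply ρ1 by 1/2.
  [  1  -1/2   2   0  -3/2  0 ]
  [  0     0   0   0     1  0 ]
  [  0     0   0   3    -3  0 ]
  [ -2     1  -4  -9     3  2 ]
Add 2 times ρ1 to ρ4.
  [ 1  -1/2  2   0  -3/2  0 ]
  [ 0     0  0   0     1  0 ]
  [ 0     0  0   3    -3  0 ]
  [ 0     0  0  -9     0  2 ]
Swap ρ2 and ρ3.
  [ 1  -1/2  2   0  -3/2  0 ]
  [ 0     0  0   3    -3  0 ]
  [ 0     0  0   0     1  0 ]
  [ 0     0  0  -9     0  2 ]
Multiply ρ2 by 1/3.
  [ 1  -1/2  2   0  -3/2  0 ]
  [ 0     0  0   1    -1  0 ]
  [ 0     0  0   0     1  0 ]
  [ 0     0  0  -9     0  2 ]
Add 9 times ρ2 to ρ4.
  [ 1  -1/2  2  0  -3/2  0 ]
  [ 0     0  0  1    -1  0 ]
  [ 0     0  0  0     1  0 ]
  [ 0     0  0  0    -9  2 ]
Add 9 times ρ3 to ρ4.
  [ 1  -1/2  2  0  -3/2  0 ]
  [ 0     0  0  1    -1  0 ]
  [ 0     0  0  0     1  0 ]
  [ 0     0  0  0     0  2 ]
Multiply ρ4 by 1/2.
  [ 1  -1/2  2  0  -3/2  0 ]
  [ 0     0  0  1    -1  0 ]
  [ 0     0  0  0     1  0 ]
  [ 0     0  0  0     0  1 ]
Add ρ3 to ρ2.
  [ 1  -1/2  2  0  -3/2  0 ]
  [ 0     0  0  1     0  0 ]
  [ 0     0  0  0     1  0 ]
  [ 0     0  0  0     0  1 ]
Add 3/2 times ρ3 to ρ1.
  [ 1  -1/2  2  0  0  0 ]
  [ 0     0  0  1  0  0 ]
  [ 0     0  0  0  1  0 ]
  [ 0     0  0  0  0  1 ]
Pivot columns are the columns containing a leading 1.

0, 3, 4, 5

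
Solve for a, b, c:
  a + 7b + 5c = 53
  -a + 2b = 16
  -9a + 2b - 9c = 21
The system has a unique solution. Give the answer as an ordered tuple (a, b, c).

Form the augmented matrix and row-reduce:
  [  1  7   5  |  53 ]
  [ -1  2   0  |  16 ]
  [ -9  2  -9  |  21 ]
R2 ← R2 + R1
R3 ← R3 + 9·R1
R2 ← 1/9·R2
R3 ← R3 − 65·R2
R3 ← -9·R3
R2 ← R2 − 5/9·R3
R1 ← R1 − 5·R3
R1 ← R1 − 7·R2
Reading off the last column: a = -4, b = 6, c = 3.

(-4, 6, 3)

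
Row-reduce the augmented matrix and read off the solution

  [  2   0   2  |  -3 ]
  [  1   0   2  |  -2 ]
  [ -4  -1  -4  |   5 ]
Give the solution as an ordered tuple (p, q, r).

Multiply R1 by 1/2.
  [  1   0   1  |  -3/2 ]
  [  1   0   2  |    -2 ]
  [ -4  -1  -4  |     5 ]
Subtract R1 from R2.
  [  1   0   1  |  -3/2 ]
  [  0   0   1  |  -1/2 ]
  [ -4  -1  -4  |     5 ]
Add 4 times R1 to R3.
  [ 1   0  1  |  -3/2 ]
  [ 0   0  1  |  -1/2 ]
  [ 0  -1  0  |    -1 ]
Swap R2 and R3.
  [ 1   0  1  |  -3/2 ]
  [ 0  -1  0  |    -1 ]
  [ 0   0  1  |  -1/2 ]
Multiply R2 by -1.
  [ 1  0  1  |  -3/2 ]
  [ 0  1  0  |     1 ]
  [ 0  0  1  |  -1/2 ]
Subtract R3 from R1.
  [ 1  0  0  |    -1 ]
  [ 0  1  0  |     1 ]
  [ 0  0  1  |  -1/2 ]
Reading off the last column: p = -1, q = 1, r = -1/2.

(-1, 1, -1/2)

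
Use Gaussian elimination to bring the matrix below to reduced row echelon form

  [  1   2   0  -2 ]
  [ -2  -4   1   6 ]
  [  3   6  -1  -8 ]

[[1, 2, 0, -2], [0, 0, 1, 2], [0, 0, 0, 0]]

R2 := R2 + 2·R1
R3 := R3 − 3·R1
R3 := R3 + R2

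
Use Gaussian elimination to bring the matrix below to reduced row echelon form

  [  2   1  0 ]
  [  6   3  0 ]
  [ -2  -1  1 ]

[[1, 1/2, 0], [0, 0, 1], [0, 0, 0]]

R1 := 1/2·R1
  [  1  1/2  0 ]
  [  6    3  0 ]
  [ -2   -1  1 ]
R2 := R2 − 6·R1
  [  1  1/2  0 ]
  [  0    0  0 ]
  [ -2   -1  1 ]
R3 := R3 + 2·R1
  [ 1  1/2  0 ]
  [ 0    0  0 ]
  [ 0    0  1 ]
R2 <=> R3
  [ 1  1/2  0 ]
  [ 0    0  1 ]
  [ 0    0  0 ]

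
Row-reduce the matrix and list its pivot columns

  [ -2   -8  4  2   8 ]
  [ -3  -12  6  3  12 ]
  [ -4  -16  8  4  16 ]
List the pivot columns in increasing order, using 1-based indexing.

R1 := -1/2·R1
  [  1    4  -2  -1  -4 ]
  [ -3  -12   6   3  12 ]
  [ -4  -16   8   4  16 ]
R2 := R2 + 3·R1
  [  1    4  -2  -1  -4 ]
  [  0    0   0   0   0 ]
  [ -4  -16   8   4  16 ]
R3 := R3 + 4·R1
  [ 1  4  -2  -1  -4 ]
  [ 0  0   0   0   0 ]
  [ 0  0   0   0   0 ]
Pivot columns are the columns containing a leading 1.

1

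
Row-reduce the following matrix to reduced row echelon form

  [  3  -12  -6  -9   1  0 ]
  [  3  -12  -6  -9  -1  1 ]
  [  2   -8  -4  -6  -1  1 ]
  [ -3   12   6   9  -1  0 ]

[[1, -4, -2, -3, 0, 0], [0, 0, 0, 0, 1, 0], [0, 0, 0, 0, 0, 1], [0, 0, 0, 0, 0, 0]]

Multiply ρ1 by 1/3.
  [  1   -4  -2  -3  1/3  0 ]
  [  3  -12  -6  -9   -1  1 ]
  [  2   -8  -4  -6   -1  1 ]
  [ -3   12   6   9   -1  0 ]
Subtract 3 times ρ1 from ρ2.
  [  1  -4  -2  -3  1/3  0 ]
  [  0   0   0   0   -2  1 ]
  [  2  -8  -4  -6   -1  1 ]
  [ -3  12   6   9   -1  0 ]
Subtract 2 times ρ1 from ρ3.
  [  1  -4  -2  -3   1/3  0 ]
  [  0   0   0   0    -2  1 ]
  [  0   0   0   0  -5/3  1 ]
  [ -3  12   6   9    -1  0 ]
Add 3 times ρ1 to ρ4.
  [ 1  -4  -2  -3   1/3  0 ]
  [ 0   0   0   0    -2  1 ]
  [ 0   0   0   0  -5/3  1 ]
  [ 0   0   0   0     0  0 ]
Multiply ρ2 by -1/2.
  [ 1  -4  -2  -3   1/3     0 ]
  [ 0   0   0   0     1  -1/2 ]
  [ 0   0   0   0  -5/3     1 ]
  [ 0   0   0   0     0     0 ]
Add 5/3 times ρ2 to ρ3.
  [ 1  -4  -2  -3  1/3     0 ]
  [ 0   0   0   0    1  -1/2 ]
  [ 0   0   0   0    0   1/6 ]
  [ 0   0   0   0    0     0 ]
Multiply ρ3 by 6.
  [ 1  -4  -2  -3  1/3     0 ]
  [ 0   0   0   0    1  -1/2 ]
  [ 0   0   0   0    0     1 ]
  [ 0   0   0   0    0     0 ]
Add 1/2 times ρ3 to ρ2.
  [ 1  -4  -2  -3  1/3  0 ]
  [ 0   0   0   0    1  0 ]
  [ 0   0   0   0    0  1 ]
  [ 0   0   0   0    0  0 ]
Subtract 1/3 times ρ2 from ρ1.
  [ 1  -4  -2  -3  0  0 ]
  [ 0   0   0   0  1  0 ]
  [ 0   0   0   0  0  1 ]
  [ 0   0   0   0  0  0 ]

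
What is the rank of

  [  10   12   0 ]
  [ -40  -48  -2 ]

Multiply r1 by 1/10.
  [   1  6/5   0 ]
  [ -40  -48  -2 ]
Add 40 times r1 to r2.
  [ 1  6/5   0 ]
  [ 0    0  -2 ]
Multiply r2 by -1/2.
  [ 1  6/5  0 ]
  [ 0    0  1 ]
The reduced form has 2 nonzero rows.

rank = 2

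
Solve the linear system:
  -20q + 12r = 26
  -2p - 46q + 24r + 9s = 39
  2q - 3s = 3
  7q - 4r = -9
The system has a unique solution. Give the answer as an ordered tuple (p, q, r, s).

Form the augmented matrix and row-reduce:
  [  0  -20  12   0  |  26 ]
  [ -2  -46  24   9  |  39 ]
  [  0    2   0  -3  |   3 ]
  [  0    7  -4   0  |  -9 ]
ρ1 <-> ρ2
  [ -2  -46  24   9  |  39 ]
  [  0  -20  12   0  |  26 ]
  [  0    2   0  -3  |   3 ]
  [  0    7  -4   0  |  -9 ]
ρ1 → -1/2·ρ1
  [ 1   23  -12  -9/2  |  -39/2 ]
  [ 0  -20   12     0  |     26 ]
  [ 0    2    0    -3  |      3 ]
  [ 0    7   -4     0  |     -9 ]
ρ2 → -1/20·ρ2
  [ 1  23   -12  -9/2  |   -39/2 ]
  [ 0   1  -3/5     0  |  -13/10 ]
  [ 0   2     0    -3  |       3 ]
  [ 0   7    -4     0  |      -9 ]
ρ3 → ρ3 − 2·ρ2
  [ 1  23   -12  -9/2  |   -39/2 ]
  [ 0   1  -3/5     0  |  -13/10 ]
  [ 0   0   6/5    -3  |    28/5 ]
  [ 0   7    -4     0  |      -9 ]
ρ4 → ρ4 − 7·ρ2
  [ 1  23   -12  -9/2  |   -39/2 ]
  [ 0   1  -3/5     0  |  -13/10 ]
  [ 0   0   6/5    -3  |    28/5 ]
  [ 0   0   1/5     0  |    1/10 ]
ρ3 → 5/6·ρ3
  [ 1  23   -12  -9/2  |   -39/2 ]
  [ 0   1  -3/5     0  |  -13/10 ]
  [ 0   0     1  -5/2  |    14/3 ]
  [ 0   0   1/5     0  |    1/10 ]
ρ4 → ρ4 − 1/5·ρ3
  [ 1  23   -12  -9/2  |   -39/2 ]
  [ 0   1  -3/5     0  |  -13/10 ]
  [ 0   0     1  -5/2  |    14/3 ]
  [ 0   0     0   1/2  |    -5/6 ]
ρ4 → 2·ρ4
  [ 1  23   -12  -9/2  |   -39/2 ]
  [ 0   1  -3/5     0  |  -13/10 ]
  [ 0   0     1  -5/2  |    14/3 ]
  [ 0   0     0     1  |    -5/3 ]
ρ3 → ρ3 + 5/2·ρ4
  [ 1  23   -12  -9/2  |   -39/2 ]
  [ 0   1  -3/5     0  |  -13/10 ]
  [ 0   0     1     0  |     1/2 ]
  [ 0   0     0     1  |    -5/3 ]
ρ1 → ρ1 + 9/2·ρ4
  [ 1  23   -12  0  |     -27 ]
  [ 0   1  -3/5  0  |  -13/10 ]
  [ 0   0     1  0  |     1/2 ]
  [ 0   0     0  1  |    -5/3 ]
ρ2 → ρ2 + 3/5·ρ3
  [ 1  23  -12  0  |   -27 ]
  [ 0   1    0  0  |    -1 ]
  [ 0   0    1  0  |   1/2 ]
  [ 0   0    0  1  |  -5/3 ]
ρ1 → ρ1 + 12·ρ3
  [ 1  23  0  0  |   -21 ]
  [ 0   1  0  0  |    -1 ]
  [ 0   0  1  0  |   1/2 ]
  [ 0   0  0  1  |  -5/3 ]
ρ1 → ρ1 − 23·ρ2
  [ 1  0  0  0  |     2 ]
  [ 0  1  0  0  |    -1 ]
  [ 0  0  1  0  |   1/2 ]
  [ 0  0  0  1  |  -5/3 ]
Reading off the last column: p = 2, q = -1, r = 1/2, s = -5/3.

(2, -1, 1/2, -5/3)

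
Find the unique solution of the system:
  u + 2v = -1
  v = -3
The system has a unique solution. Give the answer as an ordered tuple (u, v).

Form the augmented matrix and row-reduce:
  [ 1  2  |  -1 ]
  [ 0  1  |  -3 ]
R1 → R1 − 2·R2
  [ 1  0  |   5 ]
  [ 0  1  |  -3 ]
Reading off the last column: u = 5, v = -3.

(5, -3)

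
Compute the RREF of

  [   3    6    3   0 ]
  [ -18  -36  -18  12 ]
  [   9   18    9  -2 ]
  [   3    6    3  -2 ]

R1 -> 1/3·R1
R2 -> R2 + 18·R1
R3 -> R3 − 9·R1
R4 -> R4 − 3·R1
R2 -> 1/12·R2
R3 -> R3 + 2·R2
R4 -> R4 + 2·R2

[[1, 2, 1, 0], [0, 0, 0, 1], [0, 0, 0, 0], [0, 0, 0, 0]]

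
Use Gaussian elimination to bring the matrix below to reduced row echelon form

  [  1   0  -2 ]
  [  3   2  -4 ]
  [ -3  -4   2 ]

[[1, 0, -2], [0, 1, 1], [0, 0, 0]]

R2 → R2 − 3·R1
  [  1   0  -2 ]
  [  0   2   2 ]
  [ -3  -4   2 ]
R3 → R3 + 3·R1
  [ 1   0  -2 ]
  [ 0   2   2 ]
  [ 0  -4  -4 ]
R2 → 1/2·R2
  [ 1   0  -2 ]
  [ 0   1   1 ]
  [ 0  -4  -4 ]
R3 → R3 + 4·R2
  [ 1  0  -2 ]
  [ 0  1   1 ]
  [ 0  0   0 ]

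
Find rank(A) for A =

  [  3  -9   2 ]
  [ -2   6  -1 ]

Multiply r1 by 1/3.
  [  1  -3  2/3 ]
  [ -2   6   -1 ]
Add 2 times r1 to r2.
  [ 1  -3  2/3 ]
  [ 0   0  1/3 ]
Multiply r2 by 3.
  [ 1  -3  2/3 ]
  [ 0   0    1 ]
Subtract 2/3 times r2 from r1.
  [ 1  -3  0 ]
  [ 0   0  1 ]
The reduced form has 2 nonzero rows.

rank = 2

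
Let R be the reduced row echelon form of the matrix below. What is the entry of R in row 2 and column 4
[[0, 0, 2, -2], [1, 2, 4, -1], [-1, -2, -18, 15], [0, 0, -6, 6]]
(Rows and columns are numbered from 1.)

r1 <-> r2
r3 -> r3 + r1
r2 -> 1/2·r2
r3 -> r3 + 14·r2
r4 -> r4 + 6·r2
r1 -> r1 − 4·r2

-1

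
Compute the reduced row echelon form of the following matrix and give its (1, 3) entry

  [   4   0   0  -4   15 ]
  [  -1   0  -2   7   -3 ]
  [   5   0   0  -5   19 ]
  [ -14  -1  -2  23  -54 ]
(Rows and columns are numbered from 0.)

-3

r1 -> 1/4·r1
r2 -> r2 + r1
r3 -> r3 − 5·r1
r4 -> r4 + 14·r1
r2 <=> r4
r2 -> -1·r2
r3 <=> r4
r3 -> -1/2·r3
r4 -> 4·r4
r3 -> r3 + 3/8·r4
r2 -> r2 − 3/2·r4
r1 -> r1 − 15/4·r4
r2 -> r2 − 2·r3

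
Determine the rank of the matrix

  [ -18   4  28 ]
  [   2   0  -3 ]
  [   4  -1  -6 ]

Multiply R1 by -1/18.
Subtract 2 times R1 from R2.
Subtract 4 times R1 from R3.
Multiply R2 by 9/4.
Add 1/9 times R2 to R3.
Multiply R3 by 4.
Subtract 1/4 times R3 from R2.
Add 14/9 times R3 to R1.
Add 2/9 times R2 to R1.
The reduced form has 3 nonzero rows.

rank = 3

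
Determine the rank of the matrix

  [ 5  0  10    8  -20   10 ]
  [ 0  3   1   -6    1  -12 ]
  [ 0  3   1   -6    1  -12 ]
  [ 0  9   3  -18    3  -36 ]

rank = 2

r1 → 1/5·r1
  [ 1  0  2  8/5  -4    2 ]
  [ 0  3  1   -6   1  -12 ]
  [ 0  3  1   -6   1  -12 ]
  [ 0  9  3  -18   3  -36 ]
r2 → 1/3·r2
  [ 1  0    2  8/5   -4    2 ]
  [ 0  1  1/3   -2  1/3   -4 ]
  [ 0  3    1   -6    1  -12 ]
  [ 0  9    3  -18    3  -36 ]
r3 → r3 − 3·r2
  [ 1  0    2  8/5   -4    2 ]
  [ 0  1  1/3   -2  1/3   -4 ]
  [ 0  0    0    0    0    0 ]
  [ 0  9    3  -18    3  -36 ]
r4 → r4 − 9·r2
  [ 1  0    2  8/5   -4   2 ]
  [ 0  1  1/3   -2  1/3  -4 ]
  [ 0  0    0    0    0   0 ]
  [ 0  0    0    0    0   0 ]
The reduced form has 2 nonzero rows.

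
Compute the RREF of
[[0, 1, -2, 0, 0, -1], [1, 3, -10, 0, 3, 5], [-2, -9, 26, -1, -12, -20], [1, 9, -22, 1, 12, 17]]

R1 <=> R2
  [  1   3  -10   0    3    5 ]
  [  0   1   -2   0    0   -1 ]
  [ -2  -9   26  -1  -12  -20 ]
  [  1   9  -22   1   12   17 ]
R3 := R3 + 2·R1
  [ 1   3  -10   0   3    5 ]
  [ 0   1   -2   0   0   -1 ]
  [ 0  -3    6  -1  -6  -10 ]
  [ 1   9  -22   1  12   17 ]
R4 := R4 − R1
  [ 1   3  -10   0   3    5 ]
  [ 0   1   -2   0   0   -1 ]
  [ 0  -3    6  -1  -6  -10 ]
  [ 0   6  -12   1   9   12 ]
R3 := R3 + 3·R2
  [ 1  3  -10   0   3    5 ]
  [ 0  1   -2   0   0   -1 ]
  [ 0  0    0  -1  -6  -13 ]
  [ 0  6  -12   1   9   12 ]
R4 := R4 − 6·R2
  [ 1  3  -10   0   3    5 ]
  [ 0  1   -2   0   0   -1 ]
  [ 0  0    0  -1  -6  -13 ]
  [ 0  0    0   1   9   18 ]
R3 := -1·R3
  [ 1  3  -10  0  3   5 ]
  [ 0  1   -2  0  0  -1 ]
  [ 0  0    0  1  6  13 ]
  [ 0  0    0  1  9  18 ]
R4 := R4 − R3
  [ 1  3  -10  0  3   5 ]
  [ 0  1   -2  0  0  -1 ]
  [ 0  0    0  1  6  13 ]
  [ 0  0    0  0  3   5 ]
R4 := 1/3·R4
  [ 1  3  -10  0  3    5 ]
  [ 0  1   -2  0  0   -1 ]
  [ 0  0    0  1  6   13 ]
  [ 0  0    0  0  1  5/3 ]
R3 := R3 − 6·R4
  [ 1  3  -10  0  3    5 ]
  [ 0  1   -2  0  0   -1 ]
  [ 0  0    0  1  0    3 ]
  [ 0  0    0  0  1  5/3 ]
R1 := R1 − 3·R4
  [ 1  3  -10  0  0    0 ]
  [ 0  1   -2  0  0   -1 ]
  [ 0  0    0  1  0    3 ]
  [ 0  0    0  0  1  5/3 ]
R1 := R1 − 3·R2
  [ 1  0  -4  0  0    3 ]
  [ 0  1  -2  0  0   -1 ]
  [ 0  0   0  1  0    3 ]
  [ 0  0   0  0  1  5/3 ]

[[1, 0, -4, 0, 0, 3], [0, 1, -2, 0, 0, -1], [0, 0, 0, 1, 0, 3], [0, 0, 0, 0, 1, 5/3]]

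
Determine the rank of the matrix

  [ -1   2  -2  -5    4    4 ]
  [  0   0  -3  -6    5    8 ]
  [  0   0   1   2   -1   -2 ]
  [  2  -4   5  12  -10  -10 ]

Multiply ρ1 by -1.
  [ 1  -2   2   5   -4   -4 ]
  [ 0   0  -3  -6    5    8 ]
  [ 0   0   1   2   -1   -2 ]
  [ 2  -4   5  12  -10  -10 ]
Subtract 2 times ρ1 from ρ4.
  [ 1  -2   2   5  -4  -4 ]
  [ 0   0  -3  -6   5   8 ]
  [ 0   0   1   2  -1  -2 ]
  [ 0   0   1   2  -2  -2 ]
Multiply ρ2 by -1/3.
  [ 1  -2  2  5    -4    -4 ]
  [ 0   0  1  2  -5/3  -8/3 ]
  [ 0   0  1  2    -1    -2 ]
  [ 0   0  1  2    -2    -2 ]
Subtract ρ2 from ρ3.
  [ 1  -2  2  5    -4    -4 ]
  [ 0   0  1  2  -5/3  -8/3 ]
  [ 0   0  0  0   2/3   2/3 ]
  [ 0   0  1  2    -2    -2 ]
Subtract ρ2 from ρ4.
  [ 1  -2  2  5    -4    -4 ]
  [ 0   0  1  2  -5/3  -8/3 ]
  [ 0   0  0  0   2/3   2/3 ]
  [ 0   0  0  0  -1/3   2/3 ]
Multiply ρ3 by 3/2.
  [ 1  -2  2  5    -4    -4 ]
  [ 0   0  1  2  -5/3  -8/3 ]
  [ 0   0  0  0     1     1 ]
  [ 0   0  0  0  -1/3   2/3 ]
Add 1/3 times ρ3 to ρ4.
  [ 1  -2  2  5    -4    -4 ]
  [ 0   0  1  2  -5/3  -8/3 ]
  [ 0   0  0  0     1     1 ]
  [ 0   0  0  0     0     1 ]
Subtract ρ4 from ρ3.
  [ 1  -2  2  5    -4    -4 ]
  [ 0   0  1  2  -5/3  -8/3 ]
  [ 0   0  0  0     1     0 ]
  [ 0   0  0  0     0     1 ]
Add 8/3 times ρ4 to ρ2.
  [ 1  -2  2  5    -4  -4 ]
  [ 0   0  1  2  -5/3   0 ]
  [ 0   0  0  0     1   0 ]
  [ 0   0  0  0     0   1 ]
Add 4 times ρ4 to ρ1.
  [ 1  -2  2  5    -4  0 ]
  [ 0   0  1  2  -5/3  0 ]
  [ 0   0  0  0     1  0 ]
  [ 0   0  0  0     0  1 ]
Add 5/3 times ρ3 to ρ2.
  [ 1  -2  2  5  -4  0 ]
  [ 0   0  1  2   0  0 ]
  [ 0   0  0  0   1  0 ]
  [ 0   0  0  0   0  1 ]
Add 4 times ρ3 to ρ1.
  [ 1  -2  2  5  0  0 ]
  [ 0   0  1  2  0  0 ]
  [ 0   0  0  0  1  0 ]
  [ 0   0  0  0  0  1 ]
Subtract 2 times ρ2 from ρ1.
  [ 1  -2  0  1  0  0 ]
  [ 0   0  1  2  0  0 ]
  [ 0   0  0  0  1  0 ]
  [ 0   0  0  0  0  1 ]
The reduced form has 4 nonzero rows.

rank = 4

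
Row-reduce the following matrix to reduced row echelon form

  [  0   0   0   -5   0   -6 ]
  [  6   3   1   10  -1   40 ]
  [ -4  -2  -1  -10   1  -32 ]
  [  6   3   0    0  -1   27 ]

R1 <=> R2
  [  6   3   1   10  -1   40 ]
  [  0   0   0   -5   0   -6 ]
  [ -4  -2  -1  -10   1  -32 ]
  [  6   3   0    0  -1   27 ]
R1 → 1/6·R1
  [  1  1/2  1/6  5/3  -1/6  20/3 ]
  [  0    0    0   -5     0    -6 ]
  [ -4   -2   -1  -10     1   -32 ]
  [  6    3    0    0    -1    27 ]
R3 → R3 + 4·R1
  [ 1  1/2   1/6    5/3  -1/6   20/3 ]
  [ 0    0     0     -5     0     -6 ]
  [ 0    0  -1/3  -10/3   1/3  -16/3 ]
  [ 6    3     0      0    -1     27 ]
R4 → R4 − 6·R1
  [ 1  1/2   1/6    5/3  -1/6   20/3 ]
  [ 0    0     0     -5     0     -6 ]
  [ 0    0  -1/3  -10/3   1/3  -16/3 ]
  [ 0    0    -1    -10     0    -13 ]
R2 <=> R3
  [ 1  1/2   1/6    5/3  -1/6   20/3 ]
  [ 0    0  -1/3  -10/3   1/3  -16/3 ]
  [ 0    0     0     -5     0     -6 ]
  [ 0    0    -1    -10     0    -13 ]
R2 → -3·R2
  [ 1  1/2  1/6  5/3  -1/6  20/3 ]
  [ 0    0    1   10    -1    16 ]
  [ 0    0    0   -5     0    -6 ]
  [ 0    0   -1  -10     0   -13 ]
R4 → R4 + R2
  [ 1  1/2  1/6  5/3  -1/6  20/3 ]
  [ 0    0    1   10    -1    16 ]
  [ 0    0    0   -5     0    -6 ]
  [ 0    0    0    0    -1     3 ]
R3 → -1/5·R3
  [ 1  1/2  1/6  5/3  -1/6  20/3 ]
  [ 0    0    1   10    -1    16 ]
  [ 0    0    0    1     0   6/5 ]
  [ 0    0    0    0    -1     3 ]
R4 → -1·R4
  [ 1  1/2  1/6  5/3  -1/6  20/3 ]
  [ 0    0    1   10    -1    16 ]
  [ 0    0    0    1     0   6/5 ]
  [ 0    0    0    0     1    -3 ]
R2 → R2 + R4
  [ 1  1/2  1/6  5/3  -1/6  20/3 ]
  [ 0    0    1   10     0    13 ]
  [ 0    0    0    1     0   6/5 ]
  [ 0    0    0    0     1    -3 ]
R1 → R1 + 1/6·R4
  [ 1  1/2  1/6  5/3  0  37/6 ]
  [ 0    0    1   10  0    13 ]
  [ 0    0    0    1  0   6/5 ]
  [ 0    0    0    0  1    -3 ]
R2 → R2 − 10·R3
  [ 1  1/2  1/6  5/3  0  37/6 ]
  [ 0    0    1    0  0     1 ]
  [ 0    0    0    1  0   6/5 ]
  [ 0    0    0    0  1    -3 ]
R1 → R1 − 5/3·R3
  [ 1  1/2  1/6  0  0  25/6 ]
  [ 0    0    1  0  0     1 ]
  [ 0    0    0  1  0   6/5 ]
  [ 0    0    0  0  1    -3 ]
R1 → R1 − 1/6·R2
  [ 1  1/2  0  0  0    4 ]
  [ 0    0  1  0  0    1 ]
  [ 0    0  0  1  0  6/5 ]
  [ 0    0  0  0  1   -3 ]

[[1, 1/2, 0, 0, 0, 4], [0, 0, 1, 0, 0, 1], [0, 0, 0, 1, 0, 6/5], [0, 0, 0, 0, 1, -3]]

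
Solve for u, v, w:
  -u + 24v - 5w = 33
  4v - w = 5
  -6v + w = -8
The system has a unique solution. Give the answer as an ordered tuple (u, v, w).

(-2, 3/2, 1)

Form the augmented matrix and row-reduce:
  [ -1  24  -5  |  33 ]
  [  0   4  -1  |   5 ]
  [  0  -6   1  |  -8 ]
r1 ← -1·r1
  [ 1  -24   5  |  -33 ]
  [ 0    4  -1  |    5 ]
  [ 0   -6   1  |   -8 ]
r2 ← 1/4·r2
  [ 1  -24     5  |  -33 ]
  [ 0    1  -1/4  |  5/4 ]
  [ 0   -6     1  |   -8 ]
r3 ← r3 + 6·r2
  [ 1  -24     5  |   -33 ]
  [ 0    1  -1/4  |   5/4 ]
  [ 0    0  -1/2  |  -1/2 ]
r3 ← -2·r3
  [ 1  -24     5  |  -33 ]
  [ 0    1  -1/4  |  5/4 ]
  [ 0    0     1  |    1 ]
r2 ← r2 + 1/4·r3
  [ 1  -24  5  |  -33 ]
  [ 0    1  0  |  3/2 ]
  [ 0    0  1  |    1 ]
r1 ← r1 − 5·r3
  [ 1  -24  0  |  -38 ]
  [ 0    1  0  |  3/2 ]
  [ 0    0  1  |    1 ]
r1 ← r1 + 24·r2
  [ 1  0  0  |   -2 ]
  [ 0  1  0  |  3/2 ]
  [ 0  0  1  |    1 ]
Reading off the last column: u = -2, v = 3/2, w = 1.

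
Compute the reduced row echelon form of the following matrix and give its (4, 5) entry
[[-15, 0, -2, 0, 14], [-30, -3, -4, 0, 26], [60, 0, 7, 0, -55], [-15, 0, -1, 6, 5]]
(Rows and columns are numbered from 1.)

r1 → -1/15·r1
  [   1   0  2/15  0  -14/15 ]
  [ -30  -3    -4  0      26 ]
  [  60   0     7  0     -55 ]
  [ -15   0    -1  6       5 ]
r2 → r2 + 30·r1
  [   1   0  2/15  0  -14/15 ]
  [   0  -3     0  0      -2 ]
  [  60   0     7  0     -55 ]
  [ -15   0    -1  6       5 ]
r3 → r3 − 60·r1
  [   1   0  2/15  0  -14/15 ]
  [   0  -3     0  0      -2 ]
  [   0   0    -1  0       1 ]
  [ -15   0    -1  6       5 ]
r4 → r4 + 15·r1
  [ 1   0  2/15  0  -14/15 ]
  [ 0  -3     0  0      -2 ]
  [ 0   0    -1  0       1 ]
  [ 0   0     1  6      -9 ]
r2 → -1/3·r2
  [ 1  0  2/15  0  -14/15 ]
  [ 0  1     0  0     2/3 ]
  [ 0  0    -1  0       1 ]
  [ 0  0     1  6      -9 ]
r3 → -1·r3
  [ 1  0  2/15  0  -14/15 ]
  [ 0  1     0  0     2/3 ]
  [ 0  0     1  0      -1 ]
  [ 0  0     1  6      -9 ]
r4 → r4 − r3
  [ 1  0  2/15  0  -14/15 ]
  [ 0  1     0  0     2/3 ]
  [ 0  0     1  0      -1 ]
  [ 0  0     0  6      -8 ]
r4 → 1/6·r4
  [ 1  0  2/15  0  -14/15 ]
  [ 0  1     0  0     2/3 ]
  [ 0  0     1  0      -1 ]
  [ 0  0     0  1    -4/3 ]
r1 → r1 − 2/15·r3
  [ 1  0  0  0  -4/5 ]
  [ 0  1  0  0   2/3 ]
  [ 0  0  1  0    -1 ]
  [ 0  0  0  1  -4/3 ]

-4/3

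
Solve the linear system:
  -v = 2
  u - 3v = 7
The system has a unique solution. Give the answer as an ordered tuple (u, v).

Form the augmented matrix and row-reduce:
  [ 0  -1  |  2 ]
  [ 1  -3  |  7 ]
R1 <-> R2
R2 → -1·R2
R1 → R1 + 3·R2
Reading off the last column: u = 1, v = -2.

(1, -2)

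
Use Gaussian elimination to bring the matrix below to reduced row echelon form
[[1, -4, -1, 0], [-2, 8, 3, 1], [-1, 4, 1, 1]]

R2 -> R2 + 2·R1
  [  1  -4  -1  0 ]
  [  0   0   1  1 ]
  [ -1   4   1  1 ]
R3 -> R3 + R1
  [ 1  -4  -1  0 ]
  [ 0   0   1  1 ]
  [ 0   0   0  1 ]
R2 -> R2 − R3
  [ 1  -4  -1  0 ]
  [ 0   0   1  0 ]
  [ 0   0   0  1 ]
R1 -> R1 + R2
  [ 1  -4  0  0 ]
  [ 0   0  1  0 ]
  [ 0   0  0  1 ]

[[1, -4, 0, 0], [0, 0, 1, 0], [0, 0, 0, 1]]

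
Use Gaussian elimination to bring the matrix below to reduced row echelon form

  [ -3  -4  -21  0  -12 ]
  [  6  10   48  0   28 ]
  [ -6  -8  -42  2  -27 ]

Multiply R1 by -1/3.
  [  1  4/3    7  0    4 ]
  [  6   10   48  0   28 ]
  [ -6   -8  -42  2  -27 ]
Subtract 6 times R1 from R2.
  [  1  4/3    7  0    4 ]
  [  0    2    6  0    4 ]
  [ -6   -8  -42  2  -27 ]
Add 6 times R1 to R3.
  [ 1  4/3  7  0   4 ]
  [ 0    2  6  0   4 ]
  [ 0    0  0  2  -3 ]
Multiply R2 by 1/2.
  [ 1  4/3  7  0   4 ]
  [ 0    1  3  0   2 ]
  [ 0    0  0  2  -3 ]
Multiply R3 by 1/2.
  [ 1  4/3  7  0     4 ]
  [ 0    1  3  0     2 ]
  [ 0    0  0  1  -3/2 ]
Subtract 4/3 times R2 from R1.
  [ 1  0  3  0   4/3 ]
  [ 0  1  3  0     2 ]
  [ 0  0  0  1  -3/2 ]

[[1, 0, 3, 0, 4/3], [0, 1, 3, 0, 2], [0, 0, 0, 1, -3/2]]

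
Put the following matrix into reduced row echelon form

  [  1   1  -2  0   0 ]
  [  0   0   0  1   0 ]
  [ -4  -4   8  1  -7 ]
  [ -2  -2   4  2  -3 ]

[[1, 1, -2, 0, 0], [0, 0, 0, 1, 0], [0, 0, 0, 0, 1], [0, 0, 0, 0, 0]]

ρ3 := ρ3 + 4·ρ1
  [  1   1  -2  0   0 ]
  [  0   0   0  1   0 ]
  [  0   0   0  1  -7 ]
  [ -2  -2   4  2  -3 ]
ρ4 := ρ4 + 2·ρ1
  [ 1  1  -2  0   0 ]
  [ 0  0   0  1   0 ]
  [ 0  0   0  1  -7 ]
  [ 0  0   0  2  -3 ]
ρ3 := ρ3 − ρ2
  [ 1  1  -2  0   0 ]
  [ 0  0   0  1   0 ]
  [ 0  0   0  0  -7 ]
  [ 0  0   0  2  -3 ]
ρ4 := ρ4 − 2·ρ2
  [ 1  1  -2  0   0 ]
  [ 0  0   0  1   0 ]
  [ 0  0   0  0  -7 ]
  [ 0  0   0  0  -3 ]
ρ3 := -1/7·ρ3
  [ 1  1  -2  0   0 ]
  [ 0  0   0  1   0 ]
  [ 0  0   0  0   1 ]
  [ 0  0   0  0  -3 ]
ρ4 := ρ4 + 3·ρ3
  [ 1  1  -2  0  0 ]
  [ 0  0   0  1  0 ]
  [ 0  0   0  0  1 ]
  [ 0  0   0  0  0 ]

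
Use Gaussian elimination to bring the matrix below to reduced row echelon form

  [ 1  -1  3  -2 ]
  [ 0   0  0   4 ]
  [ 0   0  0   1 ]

R2 ← 1/4·R2
  [ 1  -1  3  -2 ]
  [ 0   0  0   1 ]
  [ 0   0  0   1 ]
R3 ← R3 − R2
  [ 1  -1  3  -2 ]
  [ 0   0  0   1 ]
  [ 0   0  0   0 ]
R1 ← R1 + 2·R2
  [ 1  -1  3  0 ]
  [ 0   0  0  1 ]
  [ 0   0  0  0 ]

[[1, -1, 3, 0], [0, 0, 0, 1], [0, 0, 0, 0]]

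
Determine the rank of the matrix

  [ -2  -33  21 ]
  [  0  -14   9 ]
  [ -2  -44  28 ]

r1 := -1/2·r1
  [  1  33/2  -21/2 ]
  [  0   -14      9 ]
  [ -2   -44     28 ]
r3 := r3 + 2·r1
  [ 1  33/2  -21/2 ]
  [ 0   -14      9 ]
  [ 0   -11      7 ]
r2 := -1/14·r2
  [ 1  33/2  -21/2 ]
  [ 0     1  -9/14 ]
  [ 0   -11      7 ]
r3 := r3 + 11·r2
  [ 1  33/2  -21/2 ]
  [ 0     1  -9/14 ]
  [ 0     0  -1/14 ]
r3 := -14·r3
  [ 1  33/2  -21/2 ]
  [ 0     1  -9/14 ]
  [ 0     0      1 ]
r2 := r2 + 9/14·r3
  [ 1  33/2  -21/2 ]
  [ 0     1      0 ]
  [ 0     0      1 ]
r1 := r1 + 21/2·r3
  [ 1  33/2  0 ]
  [ 0     1  0 ]
  [ 0     0  1 ]
r1 := r1 − 33/2·r2
  [ 1  0  0 ]
  [ 0  1  0 ]
  [ 0  0  1 ]
The reduced form has 3 nonzero rows.

rank = 3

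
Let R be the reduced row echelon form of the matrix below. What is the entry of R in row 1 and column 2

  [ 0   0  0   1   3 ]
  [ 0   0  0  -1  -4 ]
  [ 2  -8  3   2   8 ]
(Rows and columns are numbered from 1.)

Swap R1 and R3.
  [ 2  -8  3   2   8 ]
  [ 0   0  0  -1  -4 ]
  [ 0   0  0   1   3 ]
Multiply R1 by 1/2.
  [ 1  -4  3/2   1   4 ]
  [ 0   0    0  -1  -4 ]
  [ 0   0    0   1   3 ]
Multiply R2 by -1.
  [ 1  -4  3/2  1  4 ]
  [ 0   0    0  1  4 ]
  [ 0   0    0  1  3 ]
Subtract R2 from R3.
  [ 1  -4  3/2  1   4 ]
  [ 0   0    0  1   4 ]
  [ 0   0    0  0  -1 ]
Multiply R3 by -1.
  [ 1  -4  3/2  1  4 ]
  [ 0   0    0  1  4 ]
  [ 0   0    0  0  1 ]
Subtract 4 times R3 from R2.
  [ 1  -4  3/2  1  4 ]
  [ 0   0    0  1  0 ]
  [ 0   0    0  0  1 ]
Subtract 4 times R3 from R1.
  [ 1  -4  3/2  1  0 ]
  [ 0   0    0  1  0 ]
  [ 0   0    0  0  1 ]
Subtract R2 from R1.
  [ 1  -4  3/2  0  0 ]
  [ 0   0    0  1  0 ]
  [ 0   0    0  0  1 ]

-4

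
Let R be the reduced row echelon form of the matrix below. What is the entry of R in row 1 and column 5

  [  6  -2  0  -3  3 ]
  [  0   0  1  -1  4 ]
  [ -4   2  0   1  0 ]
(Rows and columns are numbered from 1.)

r1 → 1/6·r1
  [  1  -1/3  0  -1/2  1/2 ]
  [  0     0  1    -1    4 ]
  [ -4     2  0     1    0 ]
r3 → r3 + 4·r1
  [ 1  -1/3  0  -1/2  1/2 ]
  [ 0     0  1    -1    4 ]
  [ 0   2/3  0    -1    2 ]
r2 <-> r3
  [ 1  -1/3  0  -1/2  1/2 ]
  [ 0   2/3  0    -1    2 ]
  [ 0     0  1    -1    4 ]
r2 → 3/2·r2
  [ 1  -1/3  0  -1/2  1/2 ]
  [ 0     1  0  -3/2    3 ]
  [ 0     0  1    -1    4 ]
r1 → r1 + 1/3·r2
  [ 1  0  0    -1  3/2 ]
  [ 0  1  0  -3/2    3 ]
  [ 0  0  1    -1    4 ]

3/2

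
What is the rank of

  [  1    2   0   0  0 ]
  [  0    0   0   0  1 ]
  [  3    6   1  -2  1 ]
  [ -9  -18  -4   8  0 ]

Subtract 3 times r1 from r3.
  [  1    2   0   0  0 ]
  [  0    0   0   0  1 ]
  [  0    0   1  -2  1 ]
  [ -9  -18  -4   8  0 ]
Add 9 times r1 to r4.
  [ 1  2   0   0  0 ]
  [ 0  0   0   0  1 ]
  [ 0  0   1  -2  1 ]
  [ 0  0  -4   8  0 ]
Swap r2 and r3.
  [ 1  2   0   0  0 ]
  [ 0  0   1  -2  1 ]
  [ 0  0   0   0  1 ]
  [ 0  0  -4   8  0 ]
Add 4 times r2 to r4.
  [ 1  2  0   0  0 ]
  [ 0  0  1  -2  1 ]
  [ 0  0  0   0  1 ]
  [ 0  0  0   0  4 ]
Subtract 4 times r3 from r4.
  [ 1  2  0   0  0 ]
  [ 0  0  1  -2  1 ]
  [ 0  0  0   0  1 ]
  [ 0  0  0   0  0 ]
Subtract r3 from r2.
  [ 1  2  0   0  0 ]
  [ 0  0  1  -2  0 ]
  [ 0  0  0   0  1 ]
  [ 0  0  0   0  0 ]
The reduced form has 3 nonzero rows.

rank = 3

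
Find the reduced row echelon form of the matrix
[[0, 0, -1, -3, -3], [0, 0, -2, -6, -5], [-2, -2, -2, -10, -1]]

R1 <=> R3
  [ -2  -2  -2  -10  -1 ]
  [  0   0  -2   -6  -5 ]
  [  0   0  -1   -3  -3 ]
R1 → -1/2·R1
  [ 1  1   1   5  1/2 ]
  [ 0  0  -2  -6   -5 ]
  [ 0  0  -1  -3   -3 ]
R2 → -1/2·R2
  [ 1  1   1   5  1/2 ]
  [ 0  0   1   3  5/2 ]
  [ 0  0  -1  -3   -3 ]
R3 → R3 + R2
  [ 1  1  1  5   1/2 ]
  [ 0  0  1  3   5/2 ]
  [ 0  0  0  0  -1/2 ]
R3 → -2·R3
  [ 1  1  1  5  1/2 ]
  [ 0  0  1  3  5/2 ]
  [ 0  0  0  0    1 ]
R2 → R2 − 5/2·R3
  [ 1  1  1  5  1/2 ]
  [ 0  0  1  3    0 ]
  [ 0  0  0  0    1 ]
R1 → R1 − 1/2·R3
  [ 1  1  1  5  0 ]
  [ 0  0  1  3  0 ]
  [ 0  0  0  0  1 ]
R1 → R1 − R2
  [ 1  1  0  2  0 ]
  [ 0  0  1  3  0 ]
  [ 0  0  0  0  1 ]

[[1, 1, 0, 2, 0], [0, 0, 1, 3, 0], [0, 0, 0, 0, 1]]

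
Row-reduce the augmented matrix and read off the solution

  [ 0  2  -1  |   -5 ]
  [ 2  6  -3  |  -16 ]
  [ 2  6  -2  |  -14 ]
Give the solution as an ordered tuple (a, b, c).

R1 <-> R2
  [ 2  6  -3  |  -16 ]
  [ 0  2  -1  |   -5 ]
  [ 2  6  -2  |  -14 ]
R1 ← 1/2·R1
  [ 1  3  -3/2  |   -8 ]
  [ 0  2    -1  |   -5 ]
  [ 2  6    -2  |  -14 ]
R3 ← R3 − 2·R1
  [ 1  3  -3/2  |  -8 ]
  [ 0  2    -1  |  -5 ]
  [ 0  0     1  |   2 ]
R2 ← 1/2·R2
  [ 1  3  -3/2  |    -8 ]
  [ 0  1  -1/2  |  -5/2 ]
  [ 0  0     1  |     2 ]
R2 ← R2 + 1/2·R3
  [ 1  3  -3/2  |    -8 ]
  [ 0  1     0  |  -3/2 ]
  [ 0  0     1  |     2 ]
R1 ← R1 + 3/2·R3
  [ 1  3  0  |    -5 ]
  [ 0  1  0  |  -3/2 ]
  [ 0  0  1  |     2 ]
R1 ← R1 − 3·R2
  [ 1  0  0  |  -1/2 ]
  [ 0  1  0  |  -3/2 ]
  [ 0  0  1  |     2 ]
Reading off the last column: a = -1/2, b = -3/2, c = 2.

(-1/2, -3/2, 2)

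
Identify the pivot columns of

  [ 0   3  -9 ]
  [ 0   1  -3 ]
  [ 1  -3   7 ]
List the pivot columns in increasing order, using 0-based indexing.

0, 1

Swap R1 and R3.
  [ 1  -3   7 ]
  [ 0   1  -3 ]
  [ 0   3  -9 ]
Subtract 3 times R2 from R3.
  [ 1  -3   7 ]
  [ 0   1  -3 ]
  [ 0   0   0 ]
Add 3 times R2 to R1.
  [ 1  0  -2 ]
  [ 0  1  -3 ]
  [ 0  0   0 ]
Pivot columns are the columns containing a leading 1.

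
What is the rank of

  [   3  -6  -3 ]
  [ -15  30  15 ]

rank = 1

Multiply R1 by 1/3.
  [   1  -2  -1 ]
  [ -15  30  15 ]
Add 15 times R1 to R2.
  [ 1  -2  -1 ]
  [ 0   0   0 ]
The reduced form has 1 nonzero row.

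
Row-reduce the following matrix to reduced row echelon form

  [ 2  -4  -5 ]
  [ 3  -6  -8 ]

[[1, -2, 0], [0, 0, 1]]

r1 := 1/2·r1
r2 := r2 − 3·r1
r2 := -2·r2
r1 := r1 + 5/2·r2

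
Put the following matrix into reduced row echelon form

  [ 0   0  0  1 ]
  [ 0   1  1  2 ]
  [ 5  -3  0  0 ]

[[1, 0, 3/5, 0], [0, 1, 1, 0], [0, 0, 0, 1]]

r1 <-> r3
  [ 5  -3  0  0 ]
  [ 0   1  1  2 ]
  [ 0   0  0  1 ]
r1 → 1/5·r1
  [ 1  -3/5  0  0 ]
  [ 0     1  1  2 ]
  [ 0     0  0  1 ]
r2 → r2 − 2·r3
  [ 1  -3/5  0  0 ]
  [ 0     1  1  0 ]
  [ 0     0  0  1 ]
r1 → r1 + 3/5·r2
  [ 1  0  3/5  0 ]
  [ 0  1    1  0 ]
  [ 0  0    0  1 ]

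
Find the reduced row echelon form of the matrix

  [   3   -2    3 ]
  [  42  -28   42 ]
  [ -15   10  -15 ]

[[1, -2/3, 1], [0, 0, 0], [0, 0, 0]]

r1 ← 1/3·r1
  [   1  -2/3    1 ]
  [  42   -28   42 ]
  [ -15    10  -15 ]
r2 ← r2 − 42·r1
  [   1  -2/3    1 ]
  [   0     0    0 ]
  [ -15    10  -15 ]
r3 ← r3 + 15·r1
  [ 1  -2/3  1 ]
  [ 0     0  0 ]
  [ 0     0  0 ]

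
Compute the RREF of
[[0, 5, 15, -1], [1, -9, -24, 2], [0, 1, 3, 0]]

[[1, 0, 3, 0], [0, 1, 3, 0], [0, 0, 0, 1]]

ρ1 <=> ρ2
  [ 1  -9  -24   2 ]
  [ 0   5   15  -1 ]
  [ 0   1    3   0 ]
ρ2 -> 1/5·ρ2
  [ 1  -9  -24     2 ]
  [ 0   1    3  -1/5 ]
  [ 0   1    3     0 ]
ρ3 -> ρ3 − ρ2
  [ 1  -9  -24     2 ]
  [ 0   1    3  -1/5 ]
  [ 0   0    0   1/5 ]
ρ3 -> 5·ρ3
  [ 1  -9  -24     2 ]
  [ 0   1    3  -1/5 ]
  [ 0   0    0     1 ]
ρ2 -> ρ2 + 1/5·ρ3
  [ 1  -9  -24  2 ]
  [ 0   1    3  0 ]
  [ 0   0    0  1 ]
ρ1 -> ρ1 − 2·ρ3
  [ 1  -9  -24  0 ]
  [ 0   1    3  0 ]
  [ 0   0    0  1 ]
ρ1 -> ρ1 + 9·ρ2
  [ 1  0  3  0 ]
  [ 0  1  3  0 ]
  [ 0  0  0  1 ]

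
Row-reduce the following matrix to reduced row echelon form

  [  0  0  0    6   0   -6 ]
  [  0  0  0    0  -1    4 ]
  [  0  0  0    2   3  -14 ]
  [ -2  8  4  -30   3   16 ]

[[1, -4, -2, 0, 0, 1], [0, 0, 0, 1, 0, -1], [0, 0, 0, 0, 1, -4], [0, 0, 0, 0, 0, 0]]

Swap R1 and R4.
  [ -2  8  4  -30   3   16 ]
  [  0  0  0    0  -1    4 ]
  [  0  0  0    2   3  -14 ]
  [  0  0  0    6   0   -6 ]
Multiply R1 by -1/2.
  [ 1  -4  -2  15  -3/2   -8 ]
  [ 0   0   0   0    -1    4 ]
  [ 0   0   0   2     3  -14 ]
  [ 0   0   0   6     0   -6 ]
Swap R2 and R3.
  [ 1  -4  -2  15  -3/2   -8 ]
  [ 0   0   0   2     3  -14 ]
  [ 0   0   0   0    -1    4 ]
  [ 0   0   0   6     0   -6 ]
Multiply R2 by 1/2.
  [ 1  -4  -2  15  -3/2  -8 ]
  [ 0   0   0   1   3/2  -7 ]
  [ 0   0   0   0    -1   4 ]
  [ 0   0   0   6     0  -6 ]
Subtract 6 times R2 from R4.
  [ 1  -4  -2  15  -3/2  -8 ]
  [ 0   0   0   1   3/2  -7 ]
  [ 0   0   0   0    -1   4 ]
  [ 0   0   0   0    -9  36 ]
Multiply R3 by -1.
  [ 1  -4  -2  15  -3/2  -8 ]
  [ 0   0   0   1   3/2  -7 ]
  [ 0   0   0   0     1  -4 ]
  [ 0   0   0   0    -9  36 ]
Add 9 times R3 to R4.
  [ 1  -4  -2  15  -3/2  -8 ]
  [ 0   0   0   1   3/2  -7 ]
  [ 0   0   0   0     1  -4 ]
  [ 0   0   0   0     0   0 ]
Subtract 3/2 times R3 from R2.
  [ 1  -4  -2  15  -3/2  -8 ]
  [ 0   0   0   1     0  -1 ]
  [ 0   0   0   0     1  -4 ]
  [ 0   0   0   0     0   0 ]
Add 3/2 times R3 to R1.
  [ 1  -4  -2  15  0  -14 ]
  [ 0   0   0   1  0   -1 ]
  [ 0   0   0   0  1   -4 ]
  [ 0   0   0   0  0    0 ]
Subtract 15 times R2 from R1.
  [ 1  -4  -2  0  0   1 ]
  [ 0   0   0  1  0  -1 ]
  [ 0   0   0  0  1  -4 ]
  [ 0   0   0  0  0   0 ]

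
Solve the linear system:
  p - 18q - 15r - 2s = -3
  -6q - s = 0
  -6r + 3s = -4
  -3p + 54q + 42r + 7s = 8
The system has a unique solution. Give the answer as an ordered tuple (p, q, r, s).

Form the augmented matrix and row-reduce:
  [  1  -18  -15  -2  |  -3 ]
  [  0   -6    0  -1  |   0 ]
  [  0    0   -6   3  |  -4 ]
  [ -3   54   42   7  |   8 ]
R4 := R4 + 3·R1
  [ 1  -18  -15  -2  |  -3 ]
  [ 0   -6    0  -1  |   0 ]
  [ 0    0   -6   3  |  -4 ]
  [ 0    0   -3   1  |  -1 ]
R2 := -1/6·R2
  [ 1  -18  -15   -2  |  -3 ]
  [ 0    1    0  1/6  |   0 ]
  [ 0    0   -6    3  |  -4 ]
  [ 0    0   -3    1  |  -1 ]
R3 := -1/6·R3
  [ 1  -18  -15    -2  |   -3 ]
  [ 0    1    0   1/6  |    0 ]
  [ 0    0    1  -1/2  |  2/3 ]
  [ 0    0   -3     1  |   -1 ]
R4 := R4 + 3·R3
  [ 1  -18  -15    -2  |   -3 ]
  [ 0    1    0   1/6  |    0 ]
  [ 0    0    1  -1/2  |  2/3 ]
  [ 0    0    0  -1/2  |    1 ]
R4 := -2·R4
  [ 1  -18  -15    -2  |   -3 ]
  [ 0    1    0   1/6  |    0 ]
  [ 0    0    1  -1/2  |  2/3 ]
  [ 0    0    0     1  |   -2 ]
R3 := R3 + 1/2·R4
  [ 1  -18  -15   -2  |    -3 ]
  [ 0    1    0  1/6  |     0 ]
  [ 0    0    1    0  |  -1/3 ]
  [ 0    0    0    1  |    -2 ]
R2 := R2 − 1/6·R4
  [ 1  -18  -15  -2  |    -3 ]
  [ 0    1    0   0  |   1/3 ]
  [ 0    0    1   0  |  -1/3 ]
  [ 0    0    0   1  |    -2 ]
R1 := R1 + 2·R4
  [ 1  -18  -15  0  |    -7 ]
  [ 0    1    0  0  |   1/3 ]
  [ 0    0    1  0  |  -1/3 ]
  [ 0    0    0  1  |    -2 ]
R1 := R1 + 15·R3
  [ 1  -18  0  0  |   -12 ]
  [ 0    1  0  0  |   1/3 ]
  [ 0    0  1  0  |  -1/3 ]
  [ 0    0  0  1  |    -2 ]
R1 := R1 + 18·R2
  [ 1  0  0  0  |    -6 ]
  [ 0  1  0  0  |   1/3 ]
  [ 0  0  1  0  |  -1/3 ]
  [ 0  0  0  1  |    -2 ]
Reading off the last column: p = -6, q = 1/3, r = -1/3, s = -2.

(-6, 1/3, -1/3, -2)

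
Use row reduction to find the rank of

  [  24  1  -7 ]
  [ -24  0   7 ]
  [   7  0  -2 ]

R1 ← 1/24·R1
  [   1  1/24  -7/24 ]
  [ -24     0      7 ]
  [   7     0     -2 ]
R2 ← R2 + 24·R1
  [ 1  1/24  -7/24 ]
  [ 0     1      0 ]
  [ 7     0     -2 ]
R3 ← R3 − 7·R1
  [ 1   1/24  -7/24 ]
  [ 0      1      0 ]
  [ 0  -7/24   1/24 ]
R3 ← R3 + 7/24·R2
  [ 1  1/24  -7/24 ]
  [ 0     1      0 ]
  [ 0     0   1/24 ]
R3 ← 24·R3
  [ 1  1/24  -7/24 ]
  [ 0     1      0 ]
  [ 0     0      1 ]
R1 ← R1 + 7/24·R3
  [ 1  1/24  0 ]
  [ 0     1  0 ]
  [ 0     0  1 ]
R1 ← R1 − 1/24·R2
  [ 1  0  0 ]
  [ 0  1  0 ]
  [ 0  0  1 ]
The reduced form has 3 nonzero rows.

rank = 3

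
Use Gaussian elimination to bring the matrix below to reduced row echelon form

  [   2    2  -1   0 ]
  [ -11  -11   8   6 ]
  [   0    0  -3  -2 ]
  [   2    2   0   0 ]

r1 ← 1/2·r1
  [   1    1  -1/2   0 ]
  [ -11  -11     8   6 ]
  [   0    0    -3  -2 ]
  [   2    2     0   0 ]
r2 ← r2 + 11·r1
  [ 1  1  -1/2   0 ]
  [ 0  0   5/2   6 ]
  [ 0  0    -3  -2 ]
  [ 2  2     0   0 ]
r4 ← r4 − 2·r1
  [ 1  1  -1/2   0 ]
  [ 0  0   5/2   6 ]
  [ 0  0    -3  -2 ]
  [ 0  0     1   0 ]
r2 ← 2/5·r2
  [ 1  1  -1/2     0 ]
  [ 0  0     1  12/5 ]
  [ 0  0    -3    -2 ]
  [ 0  0     1     0 ]
r3 ← r3 + 3·r2
  [ 1  1  -1/2     0 ]
  [ 0  0     1  12/5 ]
  [ 0  0     0  26/5 ]
  [ 0  0     1     0 ]
r4 ← r4 − r2
  [ 1  1  -1/2      0 ]
  [ 0  0     1   12/5 ]
  [ 0  0     0   26/5 ]
  [ 0  0     0  -12/5 ]
r3 ← 5/26·r3
  [ 1  1  -1/2      0 ]
  [ 0  0     1   12/5 ]
  [ 0  0     0      1 ]
  [ 0  0     0  -12/5 ]
r4 ← r4 + 12/5·r3
  [ 1  1  -1/2     0 ]
  [ 0  0     1  12/5 ]
  [ 0  0     0     1 ]
  [ 0  0     0     0 ]
r2 ← r2 − 12/5·r3
  [ 1  1  -1/2  0 ]
  [ 0  0     1  0 ]
  [ 0  0     0  1 ]
  [ 0  0     0  0 ]
r1 ← r1 + 1/2·r2
  [ 1  1  0  0 ]
  [ 0  0  1  0 ]
  [ 0  0  0  1 ]
  [ 0  0  0  0 ]

[[1, 1, 0, 0], [0, 0, 1, 0], [0, 0, 0, 1], [0, 0, 0, 0]]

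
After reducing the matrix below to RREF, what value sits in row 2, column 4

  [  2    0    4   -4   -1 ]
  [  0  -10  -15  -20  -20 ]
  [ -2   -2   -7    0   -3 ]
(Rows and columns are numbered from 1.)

2

ρ1 -> 1/2·ρ1
ρ3 -> ρ3 + 2·ρ1
ρ2 -> -1/10·ρ2
ρ3 -> ρ3 + 2·ρ2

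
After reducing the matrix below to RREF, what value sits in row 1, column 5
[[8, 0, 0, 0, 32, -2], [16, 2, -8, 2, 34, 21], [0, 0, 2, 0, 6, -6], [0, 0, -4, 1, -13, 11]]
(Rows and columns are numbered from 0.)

3/2

R1 → 1/8·R1
  [  1  0   0  0    4  -1/4 ]
  [ 16  2  -8  2   34    21 ]
  [  0  0   2  0    6    -6 ]
  [  0  0  -4  1  -13    11 ]
R2 → R2 − 16·R1
  [ 1  0   0  0    4  -1/4 ]
  [ 0  2  -8  2  -30    25 ]
  [ 0  0   2  0    6    -6 ]
  [ 0  0  -4  1  -13    11 ]
R2 → 1/2·R2
  [ 1  0   0  0    4  -1/4 ]
  [ 0  1  -4  1  -15  25/2 ]
  [ 0  0   2  0    6    -6 ]
  [ 0  0  -4  1  -13    11 ]
R3 → 1/2·R3
  [ 1  0   0  0    4  -1/4 ]
  [ 0  1  -4  1  -15  25/2 ]
  [ 0  0   1  0    3    -3 ]
  [ 0  0  -4  1  -13    11 ]
R4 → R4 + 4·R3
  [ 1  0   0  0    4  -1/4 ]
  [ 0  1  -4  1  -15  25/2 ]
  [ 0  0   1  0    3    -3 ]
  [ 0  0   0  1   -1    -1 ]
R2 → R2 − R4
  [ 1  0   0  0    4  -1/4 ]
  [ 0  1  -4  0  -14  27/2 ]
  [ 0  0   1  0    3    -3 ]
  [ 0  0   0  1   -1    -1 ]
R2 → R2 + 4·R3
  [ 1  0  0  0   4  -1/4 ]
  [ 0  1  0  0  -2   3/2 ]
  [ 0  0  1  0   3    -3 ]
  [ 0  0  0  1  -1    -1 ]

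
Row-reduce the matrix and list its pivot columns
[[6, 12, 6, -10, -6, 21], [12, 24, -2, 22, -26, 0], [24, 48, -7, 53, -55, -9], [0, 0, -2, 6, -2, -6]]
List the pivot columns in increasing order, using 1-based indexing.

1, 3

R1 -> 1/6·R1
R2 -> R2 − 12·R1
R3 -> R3 − 24·R1
R2 -> -1/14·R2
R3 -> R3 + 31·R2
R4 -> R4 + 2·R2
R1 -> R1 − R2
Pivot columns are the columns containing a leading 1.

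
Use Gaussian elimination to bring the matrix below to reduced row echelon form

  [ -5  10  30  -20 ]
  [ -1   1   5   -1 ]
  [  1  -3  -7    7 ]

ρ1 := -1/5·ρ1
  [  1  -2  -6   4 ]
  [ -1   1   5  -1 ]
  [  1  -3  -7   7 ]
ρ2 := ρ2 + ρ1
  [ 1  -2  -6  4 ]
  [ 0  -1  -1  3 ]
  [ 1  -3  -7  7 ]
ρ3 := ρ3 − ρ1
  [ 1  -2  -6  4 ]
  [ 0  -1  -1  3 ]
  [ 0  -1  -1  3 ]
ρ2 := -1·ρ2
  [ 1  -2  -6   4 ]
  [ 0   1   1  -3 ]
  [ 0  -1  -1   3 ]
ρ3 := ρ3 + ρ2
  [ 1  -2  -6   4 ]
  [ 0   1   1  -3 ]
  [ 0   0   0   0 ]
ρ1 := ρ1 + 2·ρ2
  [ 1  0  -4  -2 ]
  [ 0  1   1  -3 ]
  [ 0  0   0   0 ]

[[1, 0, -4, -2], [0, 1, 1, -3], [0, 0, 0, 0]]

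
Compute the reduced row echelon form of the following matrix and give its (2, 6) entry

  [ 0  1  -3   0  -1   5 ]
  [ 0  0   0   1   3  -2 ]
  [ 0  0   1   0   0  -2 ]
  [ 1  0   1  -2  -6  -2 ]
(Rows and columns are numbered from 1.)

R1 <-> R4
  [ 1  0   1  -2  -6  -2 ]
  [ 0  0   0   1   3  -2 ]
  [ 0  0   1   0   0  -2 ]
  [ 0  1  -3   0  -1   5 ]
R2 <-> R4
  [ 1  0   1  -2  -6  -2 ]
  [ 0  1  -3   0  -1   5 ]
  [ 0  0   1   0   0  -2 ]
  [ 0  0   0   1   3  -2 ]
R1 → R1 + 2·R4
  [ 1  0   1  0   0  -6 ]
  [ 0  1  -3  0  -1   5 ]
  [ 0  0   1  0   0  -2 ]
  [ 0  0   0  1   3  -2 ]
R2 → R2 + 3·R3
  [ 1  0  1  0   0  -6 ]
  [ 0  1  0  0  -1  -1 ]
  [ 0  0  1  0   0  -2 ]
  [ 0  0  0  1   3  -2 ]
R1 → R1 − R3
  [ 1  0  0  0   0  -4 ]
  [ 0  1  0  0  -1  -1 ]
  [ 0  0  1  0   0  -2 ]
  [ 0  0  0  1   3  -2 ]

-1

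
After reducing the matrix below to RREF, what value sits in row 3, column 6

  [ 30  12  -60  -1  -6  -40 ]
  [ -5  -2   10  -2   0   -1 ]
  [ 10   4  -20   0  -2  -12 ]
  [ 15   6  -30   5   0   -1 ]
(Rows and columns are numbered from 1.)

-1

Multiply R1 by 1/30.
  [  1  2/5   -2  -1/30  -1/5  -4/3 ]
  [ -5   -2   10     -2     0    -1 ]
  [ 10    4  -20      0    -2   -12 ]
  [ 15    6  -30      5     0    -1 ]
Add 5 times R1 to R2.
  [  1  2/5   -2  -1/30  -1/5   -4/3 ]
  [  0    0    0  -13/6    -1  -23/3 ]
  [ 10    4  -20      0    -2    -12 ]
  [ 15    6  -30      5     0     -1 ]
Subtract 10 times R1 from R3.
  [  1  2/5   -2  -1/30  -1/5   -4/3 ]
  [  0    0    0  -13/6    -1  -23/3 ]
  [  0    0    0    1/3     0    4/3 ]
  [ 15    6  -30      5     0     -1 ]
Subtract 15 times R1 from R4.
  [ 1  2/5  -2  -1/30  -1/5   -4/3 ]
  [ 0    0   0  -13/6    -1  -23/3 ]
  [ 0    0   0    1/3     0    4/3 ]
  [ 0    0   0   11/2     3     19 ]
Multiply R2 by -6/13.
  [ 1  2/5  -2  -1/30  -1/5   -4/3 ]
  [ 0    0   0      1  6/13  46/13 ]
  [ 0    0   0    1/3     0    4/3 ]
  [ 0    0   0   11/2     3     19 ]
Subtract 1/3 times R2 from R3.
  [ 1  2/5  -2  -1/30   -1/5   -4/3 ]
  [ 0    0   0      1   6/13  46/13 ]
  [ 0    0   0      0  -2/13   2/13 ]
  [ 0    0   0   11/2      3     19 ]
Subtract 11/2 times R2 from R4.
  [ 1  2/5  -2  -1/30   -1/5   -4/3 ]
  [ 0    0   0      1   6/13  46/13 ]
  [ 0    0   0      0  -2/13   2/13 ]
  [ 0    0   0      0   6/13  -6/13 ]
Multiply R3 by -13/2.
  [ 1  2/5  -2  -1/30  -1/5   -4/3 ]
  [ 0    0   0      1  6/13  46/13 ]
  [ 0    0   0      0     1     -1 ]
  [ 0    0   0      0  6/13  -6/13 ]
Subtract 6/13 times R3 from R4.
  [ 1  2/5  -2  -1/30  -1/5   -4/3 ]
  [ 0    0   0      1  6/13  46/13 ]
  [ 0    0   0      0     1     -1 ]
  [ 0    0   0      0     0      0 ]
Subtract 6/13 times R3 from R2.
  [ 1  2/5  -2  -1/30  -1/5  -4/3 ]
  [ 0    0   0      1     0     4 ]
  [ 0    0   0      0     1    -1 ]
  [ 0    0   0      0     0     0 ]
Add 1/5 times R3 to R1.
  [ 1  2/5  -2  -1/30  0  -23/15 ]
  [ 0    0   0      1  0       4 ]
  [ 0    0   0      0  1      -1 ]
  [ 0    0   0      0  0       0 ]
Add 1/30 times R2 to R1.
  [ 1  2/5  -2  0  0  -7/5 ]
  [ 0    0   0  1  0     4 ]
  [ 0    0   0  0  1    -1 ]
  [ 0    0   0  0  0     0 ]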